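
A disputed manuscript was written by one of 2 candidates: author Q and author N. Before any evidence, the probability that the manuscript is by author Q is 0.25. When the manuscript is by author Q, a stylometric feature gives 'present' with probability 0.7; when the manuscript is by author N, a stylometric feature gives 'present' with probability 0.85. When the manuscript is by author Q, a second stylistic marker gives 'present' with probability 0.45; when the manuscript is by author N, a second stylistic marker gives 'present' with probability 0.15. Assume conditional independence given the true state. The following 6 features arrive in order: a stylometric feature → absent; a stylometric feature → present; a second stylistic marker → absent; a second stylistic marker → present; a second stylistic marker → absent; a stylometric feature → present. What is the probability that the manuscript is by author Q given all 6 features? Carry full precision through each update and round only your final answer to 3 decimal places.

0.362

Each posterior becomes the prior for the next update.
After a stylometric feature='absent': P(author Q) = 0.3·0.2500 / (0.3·0.2500 + 0.15·0.7500) ≈ 0.4000
After a stylometric feature='present': P(author Q) = 0.7·0.4000 / (0.7·0.4000 + 0.85·0.6000) ≈ 0.3544
After a second stylistic marker='absent': P(author Q) = 0.55·0.3544 / (0.55·0.3544 + 0.85·0.6456) ≈ 0.2621
After a second stylistic marker='present': P(author Q) = 0.45·0.2621 / (0.45·0.2621 + 0.15·0.7379) ≈ 0.5159
After a second stylistic marker='absent': P(author Q) = 0.55·0.5159 / (0.55·0.5159 + 0.85·0.4841) ≈ 0.4081
After a stylometric feature='present': P(author Q) = 0.7·0.4081 / (0.7·0.4081 + 0.85·0.5919) ≈ 0.3622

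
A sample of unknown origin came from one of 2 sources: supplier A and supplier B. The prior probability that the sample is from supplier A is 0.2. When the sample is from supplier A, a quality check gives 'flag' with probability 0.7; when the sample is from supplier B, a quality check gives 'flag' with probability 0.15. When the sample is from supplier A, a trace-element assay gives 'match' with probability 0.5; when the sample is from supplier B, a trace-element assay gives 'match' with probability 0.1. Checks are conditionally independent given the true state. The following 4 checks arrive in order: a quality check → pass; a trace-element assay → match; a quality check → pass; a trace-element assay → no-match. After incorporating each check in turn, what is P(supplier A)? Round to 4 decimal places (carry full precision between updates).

Each posterior becomes the prior for the next update.
After a quality check='pass': P(supplier A) = 0.3·0.2000 / (0.3·0.2000 + 0.85·0.8000) ≈ 0.0811
After a trace-element assay='match': P(supplier A) = 0.5·0.0811 / (0.5·0.0811 + 0.1·0.9189) ≈ 0.3061
After a quality check='pass': P(supplier A) = 0.3·0.3061 / (0.3·0.3061 + 0.85·0.6939) ≈ 0.1347
After a trace-element assay='no-match': P(supplier A) = 0.5·0.1347 / (0.5·0.1347 + 0.9·0.8653) ≈ 0.0796

0.0796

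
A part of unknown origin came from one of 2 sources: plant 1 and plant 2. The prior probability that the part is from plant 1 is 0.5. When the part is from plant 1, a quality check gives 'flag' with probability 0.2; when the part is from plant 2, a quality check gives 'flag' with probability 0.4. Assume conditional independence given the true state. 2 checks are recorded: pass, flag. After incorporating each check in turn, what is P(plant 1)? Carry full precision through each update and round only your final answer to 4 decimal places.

After 'pass': P(plant 1) = 0.8·0.5000 / (0.8·0.5000 + 0.6·0.5000) ≈ 0.5714
After 'flag': P(plant 1) = 0.2·0.5714 / (0.2·0.5714 + 0.4·0.4286) ≈ 0.4000

0.4000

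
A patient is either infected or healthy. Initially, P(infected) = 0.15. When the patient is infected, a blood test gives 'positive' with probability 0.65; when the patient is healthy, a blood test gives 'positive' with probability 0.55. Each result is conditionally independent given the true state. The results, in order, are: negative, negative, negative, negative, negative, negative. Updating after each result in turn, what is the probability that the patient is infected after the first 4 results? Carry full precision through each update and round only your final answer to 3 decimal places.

Apply Bayes' rule sequentially, carrying P(infected) forward.
After 'negative': P(infected) = 0.35·0.1500 / (0.35·0.1500 + 0.45·0.8500) ≈ 0.1207
After 'negative': P(infected) = 0.35·0.1207 / (0.35·0.1207 + 0.45·0.8793) ≈ 0.0965
After 'negative': P(infected) = 0.35·0.0965 / (0.35·0.0965 + 0.45·0.9035) ≈ 0.0767
After 'negative': P(infected) = 0.35·0.0767 / (0.35·0.0767 + 0.45·0.9233) ≈ 0.0607

0.061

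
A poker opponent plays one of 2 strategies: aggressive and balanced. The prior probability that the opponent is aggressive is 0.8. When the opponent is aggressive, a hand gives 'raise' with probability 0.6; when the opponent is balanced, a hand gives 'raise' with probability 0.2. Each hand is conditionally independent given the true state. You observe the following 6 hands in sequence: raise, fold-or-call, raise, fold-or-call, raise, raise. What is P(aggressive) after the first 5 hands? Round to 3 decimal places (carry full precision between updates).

After 'raise': P(aggressive) = 0.6·0.8000 / (0.6·0.8000 + 0.2·0.2000) ≈ 0.9231
After 'fold-or-call': P(aggressive) = 0.4·0.9231 / (0.4·0.9231 + 0.8·0.0769) ≈ 0.8571
After 'raise': P(aggressive) = 0.6·0.8571 / (0.6·0.8571 + 0.2·0.1429) ≈ 0.9474
After 'fold-or-call': P(aggressive) = 0.4·0.9474 / (0.4·0.9474 + 0.8·0.0526) ≈ 0.9000
After 'raise': P(aggressive) = 0.6·0.9000 / (0.6·0.9000 + 0.2·0.1000) ≈ 0.9643

0.964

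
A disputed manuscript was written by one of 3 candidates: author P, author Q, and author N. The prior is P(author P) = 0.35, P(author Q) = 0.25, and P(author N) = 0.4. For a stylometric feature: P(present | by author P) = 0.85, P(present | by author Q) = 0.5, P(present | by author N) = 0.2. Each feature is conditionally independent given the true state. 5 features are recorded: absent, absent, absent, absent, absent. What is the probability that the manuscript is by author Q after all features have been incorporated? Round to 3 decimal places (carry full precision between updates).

After 'absent': normaliser = 0.15·0.3500 + 0.5·0.2500 + 0.8·0.4000; P(author P) ≈ 0.1055, P(author Q) ≈ 0.2513, P(author N) ≈ 0.6432
After 'absent': normaliser = 0.15·0.1055 + 0.5·0.2513 + 0.8·0.6432; P(author P) ≈ 0.0241, P(author Q) ≈ 0.1915, P(author N) ≈ 0.7844
After 'absent': normaliser = 0.15·0.0241 + 0.5·0.1915 + 0.8·0.7844; P(author P) ≈ 0.0050, P(author Q) ≈ 0.1317, P(author N) ≈ 0.8633
After 'absent': normaliser = 0.15·0.0050 + 0.5·0.1317 + 0.8·0.8633; P(author P) ≈ 0.0010, P(author Q) ≈ 0.0870, P(author N) ≈ 0.9120
After 'absent': normaliser = 0.15·0.0010 + 0.5·0.0870 + 0.8·0.9120; P(author P) ≈ 0.0002, P(author Q) ≈ 0.0562, P(author N) ≈ 0.9436

0.056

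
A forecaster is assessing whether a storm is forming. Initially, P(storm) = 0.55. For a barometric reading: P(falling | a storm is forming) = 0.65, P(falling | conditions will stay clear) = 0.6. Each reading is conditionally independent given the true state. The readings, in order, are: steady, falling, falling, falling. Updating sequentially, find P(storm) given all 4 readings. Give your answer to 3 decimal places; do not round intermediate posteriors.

After 'steady': P(storm) = 0.35·0.5500 / (0.35·0.5500 + 0.4·0.4500) ≈ 0.5168
After 'falling': P(storm) = 0.65·0.5168 / (0.65·0.5168 + 0.6·0.4832) ≈ 0.5367
After 'falling': P(storm) = 0.65·0.5367 / (0.65·0.5367 + 0.6·0.4633) ≈ 0.5566
After 'falling': P(storm) = 0.65·0.5566 / (0.65·0.5566 + 0.6·0.4434) ≈ 0.5762

0.576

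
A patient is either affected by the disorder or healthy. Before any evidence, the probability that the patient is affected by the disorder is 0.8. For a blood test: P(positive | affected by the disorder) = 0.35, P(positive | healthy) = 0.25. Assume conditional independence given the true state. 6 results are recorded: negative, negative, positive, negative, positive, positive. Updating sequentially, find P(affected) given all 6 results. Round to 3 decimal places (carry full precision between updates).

0.877

After 'negative': P(affected) = 0.65·0.8000 / (0.65·0.8000 + 0.75·0.2000) ≈ 0.7761
After 'negative': P(affected) = 0.65·0.7761 / (0.65·0.7761 + 0.75·0.2239) ≈ 0.7503
After 'positive': P(affected) = 0.35·0.7503 / (0.35·0.7503 + 0.25·0.2497) ≈ 0.8079
After 'negative': P(affected) = 0.65·0.8079 / (0.65·0.8079 + 0.75·0.1921) ≈ 0.7847
After 'positive': P(affected) = 0.35·0.7847 / (0.35·0.7847 + 0.25·0.2153) ≈ 0.8362
After 'positive': P(affected) = 0.35·0.8362 / (0.35·0.8362 + 0.25·0.1638) ≈ 0.8772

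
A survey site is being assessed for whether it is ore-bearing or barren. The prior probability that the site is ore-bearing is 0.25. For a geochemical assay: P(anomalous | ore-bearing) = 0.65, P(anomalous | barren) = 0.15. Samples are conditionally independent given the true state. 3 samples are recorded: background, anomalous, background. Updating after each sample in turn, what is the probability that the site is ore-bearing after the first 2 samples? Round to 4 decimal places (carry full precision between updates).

Apply Bayes' rule sequentially, carrying P(ore) forward.
After 'background': P(ore) = 0.35·0.2500 / (0.35·0.2500 + 0.85·0.7500) ≈ 0.1207
After 'anomalous': P(ore) = 0.65·0.1207 / (0.65·0.1207 + 0.15·0.8793) ≈ 0.3730

0.3730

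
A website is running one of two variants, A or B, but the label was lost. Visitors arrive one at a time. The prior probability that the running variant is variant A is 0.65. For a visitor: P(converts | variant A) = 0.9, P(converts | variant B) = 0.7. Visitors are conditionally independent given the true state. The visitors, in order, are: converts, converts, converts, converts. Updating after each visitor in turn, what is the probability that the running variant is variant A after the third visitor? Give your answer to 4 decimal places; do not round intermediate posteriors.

After 'converts': P(A) = 0.9·0.6500 / (0.9·0.6500 + 0.7·0.3500) ≈ 0.7048
After 'converts': P(A) = 0.9·0.7048 / (0.9·0.7048 + 0.7·0.2952) ≈ 0.7543
After 'converts': P(A) = 0.9·0.7543 / (0.9·0.7543 + 0.7·0.2457) ≈ 0.7979

0.7979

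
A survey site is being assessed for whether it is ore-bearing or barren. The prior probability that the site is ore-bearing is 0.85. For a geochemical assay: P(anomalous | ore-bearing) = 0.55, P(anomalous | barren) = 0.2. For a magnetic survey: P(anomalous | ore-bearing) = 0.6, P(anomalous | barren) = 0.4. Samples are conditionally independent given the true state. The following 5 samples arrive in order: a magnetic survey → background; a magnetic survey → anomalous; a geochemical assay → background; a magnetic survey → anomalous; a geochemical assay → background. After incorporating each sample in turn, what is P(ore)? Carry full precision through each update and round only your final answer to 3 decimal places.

After a magnetic survey='background': P(ore) = 0.4·0.8500 / (0.4·0.8500 + 0.6·0.1500) ≈ 0.7907
After a magnetic survey='anomalous': P(ore) = 0.6·0.7907 / (0.6·0.7907 + 0.4·0.2093) ≈ 0.8500
After a geochemical assay='background': P(ore) = 0.45·0.8500 / (0.45·0.8500 + 0.8·0.1500) ≈ 0.7612
After a magnetic survey='anomalous': P(ore) = 0.6·0.7612 / (0.6·0.7612 + 0.4·0.2388) ≈ 0.8270
After a geochemical assay='background': P(ore) = 0.45·0.8270 / (0.45·0.8270 + 0.8·0.1730) ≈ 0.7290

0.729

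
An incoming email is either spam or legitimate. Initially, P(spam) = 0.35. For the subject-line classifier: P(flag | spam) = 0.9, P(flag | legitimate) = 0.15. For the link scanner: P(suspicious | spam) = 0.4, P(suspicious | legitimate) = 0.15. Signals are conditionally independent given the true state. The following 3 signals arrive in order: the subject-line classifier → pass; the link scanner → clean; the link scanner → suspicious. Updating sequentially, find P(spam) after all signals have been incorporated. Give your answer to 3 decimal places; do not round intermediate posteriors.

Apply Bayes' rule sequentially, carrying P(spam) forward.
After the subject-line classifier='pass': P(spam) = 0.1·0.3500 / (0.1·0.3500 + 0.85·0.6500) ≈ 0.0596
After the link scanner='clean': P(spam) = 0.6·0.0596 / (0.6·0.0596 + 0.85·0.9404) ≈ 0.0428
After the link scanner='suspicious': P(spam) = 0.4·0.0428 / (0.4·0.0428 + 0.15·0.9572) ≈ 0.1065

0.107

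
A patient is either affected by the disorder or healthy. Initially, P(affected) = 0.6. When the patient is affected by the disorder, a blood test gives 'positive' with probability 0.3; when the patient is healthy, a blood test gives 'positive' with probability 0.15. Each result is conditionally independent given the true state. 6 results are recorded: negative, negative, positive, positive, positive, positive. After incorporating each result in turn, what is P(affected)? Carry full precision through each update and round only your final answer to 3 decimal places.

After 'negative': P(affected) = 0.7·0.6000 / (0.7·0.6000 + 0.85·0.4000) ≈ 0.5526
After 'negative': P(affected) = 0.7·0.5526 / (0.7·0.5526 + 0.85·0.4474) ≈ 0.5043
After 'positive': P(affected) = 0.3·0.5043 / (0.3·0.5043 + 0.15·0.4957) ≈ 0.6705
After 'positive': P(affected) = 0.3·0.6705 / (0.3·0.6705 + 0.15·0.3295) ≈ 0.8027
After 'positive': P(affected) = 0.3·0.8027 / (0.3·0.8027 + 0.15·0.1973) ≈ 0.8906
After 'positive': P(affected) = 0.3·0.8906 / (0.3·0.8906 + 0.15·0.1094) ≈ 0.9421

0.942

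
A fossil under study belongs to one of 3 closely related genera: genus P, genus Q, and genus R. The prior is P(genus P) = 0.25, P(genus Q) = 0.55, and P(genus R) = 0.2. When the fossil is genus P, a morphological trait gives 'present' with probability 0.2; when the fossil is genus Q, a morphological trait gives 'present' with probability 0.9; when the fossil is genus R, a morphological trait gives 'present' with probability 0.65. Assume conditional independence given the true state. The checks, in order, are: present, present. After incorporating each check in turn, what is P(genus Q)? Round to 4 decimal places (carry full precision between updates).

0.8250

After 'present': normaliser = 0.2·0.2500 + 0.9·0.5500 + 0.65·0.2000; P(genus P) ≈ 0.0741, P(genus Q) ≈ 0.7333, P(genus R) ≈ 0.1926
After 'present': normaliser = 0.2·0.0741 + 0.9·0.7333 + 0.65·0.1926; P(genus P) ≈ 0.0185, P(genus Q) ≈ 0.8250, P(genus R) ≈ 0.1565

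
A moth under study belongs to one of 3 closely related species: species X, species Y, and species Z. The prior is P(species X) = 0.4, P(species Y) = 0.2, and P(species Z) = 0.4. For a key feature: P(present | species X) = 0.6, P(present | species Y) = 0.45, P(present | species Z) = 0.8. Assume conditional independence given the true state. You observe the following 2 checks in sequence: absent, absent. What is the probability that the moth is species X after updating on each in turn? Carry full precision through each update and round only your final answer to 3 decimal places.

0.456

Apply Bayes' rule sequentially, carrying P(species X) forward.
After 'absent': normaliser = 0.4·0.4000 + 0.55·0.2000 + 0.2·0.4000; P(species X) ≈ 0.4571, P(species Y) ≈ 0.3143, P(species Z) ≈ 0.2286
After 'absent': normaliser = 0.4·0.4571 + 0.55·0.3143 + 0.2·0.2286; P(species X) ≈ 0.4555, P(species Y) ≈ 0.4306, P(species Z) ≈ 0.1139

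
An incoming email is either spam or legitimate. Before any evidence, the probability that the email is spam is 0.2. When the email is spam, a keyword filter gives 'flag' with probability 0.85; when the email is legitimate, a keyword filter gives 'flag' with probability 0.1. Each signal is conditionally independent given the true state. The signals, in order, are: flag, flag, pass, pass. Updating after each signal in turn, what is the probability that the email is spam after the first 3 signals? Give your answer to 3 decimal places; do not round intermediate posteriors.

0.751

After 'flag': P(spam) = 0.85·0.2000 / (0.85·0.2000 + 0.1·0.8000) ≈ 0.6800
After 'flag': P(spam) = 0.85·0.6800 / (0.85·0.6800 + 0.1·0.3200) ≈ 0.9475
After 'pass': P(spam) = 0.15·0.9475 / (0.15·0.9475 + 0.9·0.0525) ≈ 0.7506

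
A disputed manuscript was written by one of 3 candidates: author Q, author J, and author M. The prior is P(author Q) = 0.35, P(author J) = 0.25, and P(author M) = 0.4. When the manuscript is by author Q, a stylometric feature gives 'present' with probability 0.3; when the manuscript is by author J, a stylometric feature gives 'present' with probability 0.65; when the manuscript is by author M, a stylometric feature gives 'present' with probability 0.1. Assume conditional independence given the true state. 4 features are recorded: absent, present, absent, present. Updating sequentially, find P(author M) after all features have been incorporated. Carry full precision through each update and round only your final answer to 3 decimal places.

0.102

After 'absent': normaliser = 0.7·0.3500 + 0.35·0.2500 + 0.9·0.4000; P(author Q) ≈ 0.3538, P(author J) ≈ 0.1264, P(author M) ≈ 0.5199
After 'present': normaliser = 0.3·0.3538 + 0.65·0.1264 + 0.1·0.5199; P(author Q) ≈ 0.4418, P(author J) ≈ 0.3418, P(author M) ≈ 0.2164
After 'absent': normaliser = 0.7·0.4418 + 0.35·0.3418 + 0.9·0.2164; P(author Q) ≈ 0.4959, P(author J) ≈ 0.1919, P(author M) ≈ 0.3123
After 'present': normaliser = 0.3·0.4959 + 0.65·0.1919 + 0.1·0.3123; P(author Q) ≈ 0.4882, P(author J) ≈ 0.4093, P(author M) ≈ 0.1025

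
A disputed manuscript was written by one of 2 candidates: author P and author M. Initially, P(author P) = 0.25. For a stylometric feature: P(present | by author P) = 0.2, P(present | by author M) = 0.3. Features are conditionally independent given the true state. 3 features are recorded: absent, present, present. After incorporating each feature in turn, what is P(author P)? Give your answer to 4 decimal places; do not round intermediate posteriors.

After 'absent': P(author P) = 0.8·0.2500 / (0.8·0.2500 + 0.7·0.7500) ≈ 0.2759
After 'present': P(author P) = 0.2·0.2759 / (0.2·0.2759 + 0.3·0.7241) ≈ 0.2025
After 'present': P(author P) = 0.2·0.2025 / (0.2·0.2025 + 0.3·0.7975) ≈ 0.1448

0.1448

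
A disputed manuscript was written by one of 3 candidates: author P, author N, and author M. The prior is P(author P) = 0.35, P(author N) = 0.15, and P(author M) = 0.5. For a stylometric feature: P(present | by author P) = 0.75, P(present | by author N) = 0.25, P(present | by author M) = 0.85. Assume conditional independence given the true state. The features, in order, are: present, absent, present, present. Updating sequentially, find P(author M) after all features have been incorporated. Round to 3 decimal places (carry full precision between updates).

0.544

After 'present': normaliser = 0.75·0.3500 + 0.25·0.1500 + 0.85·0.5000; P(author P) ≈ 0.3621, P(author N) ≈ 0.0517, P(author M) ≈ 0.5862
After 'absent': normaliser = 0.25·0.3621 + 0.75·0.0517 + 0.15·0.5862; P(author P) ≈ 0.4167, P(author N) ≈ 0.1786, P(author M) ≈ 0.4048
After 'present': normaliser = 0.75·0.4167 + 0.25·0.1786 + 0.85·0.4048; P(author P) ≈ 0.4457, P(author N) ≈ 0.0637, P(author M) ≈ 0.4907
After 'present': normaliser = 0.75·0.4457 + 0.25·0.0637 + 0.85·0.4907; P(author P) ≈ 0.4357, P(author N) ≈ 0.0207, P(author M) ≈ 0.5436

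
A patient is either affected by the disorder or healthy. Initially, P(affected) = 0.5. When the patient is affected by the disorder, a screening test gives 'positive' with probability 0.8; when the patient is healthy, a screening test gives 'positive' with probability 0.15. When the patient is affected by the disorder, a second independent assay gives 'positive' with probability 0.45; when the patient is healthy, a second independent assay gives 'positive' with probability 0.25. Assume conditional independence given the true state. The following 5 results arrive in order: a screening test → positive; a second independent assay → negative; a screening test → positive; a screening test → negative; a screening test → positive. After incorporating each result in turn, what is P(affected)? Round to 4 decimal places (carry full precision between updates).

After a screening test='positive': P(affected) = 0.8·0.5000 / (0.8·0.5000 + 0.15·0.5000) ≈ 0.8421
After a second independent assay='negative': P(affected) = 0.55·0.8421 / (0.55·0.8421 + 0.75·0.1579) ≈ 0.7964
After a screening test='positive': P(affected) = 0.8·0.7964 / (0.8·0.7964 + 0.15·0.2036) ≈ 0.9543
After a screening test='negative': P(affected) = 0.2·0.9543 / (0.2·0.9543 + 0.85·0.0457) ≈ 0.8307
After a screening test='positive': P(affected) = 0.8·0.8307 / (0.8·0.8307 + 0.15·0.1693) ≈ 0.9632

0.9632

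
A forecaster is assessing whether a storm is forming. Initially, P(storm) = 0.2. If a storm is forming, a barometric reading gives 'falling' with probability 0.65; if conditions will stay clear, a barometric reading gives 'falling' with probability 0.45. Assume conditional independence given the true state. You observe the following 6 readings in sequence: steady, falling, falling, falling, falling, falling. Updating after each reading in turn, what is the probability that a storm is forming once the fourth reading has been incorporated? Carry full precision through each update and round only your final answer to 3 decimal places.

After 'steady': P(storm) = 0.35·0.2000 / (0.35·0.2000 + 0.55·0.8000) ≈ 0.1373
After 'falling': P(storm) = 0.65·0.1373 / (0.65·0.1373 + 0.45·0.8627) ≈ 0.1869
After 'falling': P(storm) = 0.65·0.1869 / (0.65·0.1869 + 0.45·0.8131) ≈ 0.2492
After 'falling': P(storm) = 0.65·0.2492 / (0.65·0.2492 + 0.45·0.7508) ≈ 0.3241

0.324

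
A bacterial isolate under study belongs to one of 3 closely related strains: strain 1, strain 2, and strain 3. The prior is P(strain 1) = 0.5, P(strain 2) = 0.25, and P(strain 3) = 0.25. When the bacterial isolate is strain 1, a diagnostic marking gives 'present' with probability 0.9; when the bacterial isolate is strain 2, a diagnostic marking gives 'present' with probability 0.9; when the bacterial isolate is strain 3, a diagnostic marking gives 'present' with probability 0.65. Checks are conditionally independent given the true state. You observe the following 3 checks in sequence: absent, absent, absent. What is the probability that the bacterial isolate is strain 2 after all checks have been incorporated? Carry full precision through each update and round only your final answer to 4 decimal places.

0.0218

After 'absent': normaliser = 0.1·0.5000 + 0.1·0.2500 + 0.35·0.2500; P(strain 1) ≈ 0.3077, P(strain 2) ≈ 0.1538, P(strain 3) ≈ 0.5385
After 'absent': normaliser = 0.1·0.3077 + 0.1·0.1538 + 0.35·0.5385; P(strain 1) ≈ 0.1311, P(strain 2) ≈ 0.0656, P(strain 3) ≈ 0.8033
After 'absent': normaliser = 0.1·0.1311 + 0.1·0.0656 + 0.35·0.8033; P(strain 1) ≈ 0.0436, P(strain 2) ≈ 0.0218, P(strain 3) ≈ 0.9346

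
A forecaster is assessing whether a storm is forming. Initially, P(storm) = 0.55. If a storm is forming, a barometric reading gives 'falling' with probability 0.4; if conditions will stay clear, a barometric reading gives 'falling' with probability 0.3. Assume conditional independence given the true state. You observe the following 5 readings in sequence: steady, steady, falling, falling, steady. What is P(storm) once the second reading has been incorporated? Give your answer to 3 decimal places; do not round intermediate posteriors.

0.473

Each posterior becomes the prior for the next update.
After 'steady': P(storm) = 0.6·0.5500 / (0.6·0.5500 + 0.7·0.4500) ≈ 0.5116
After 'steady': P(storm) = 0.6·0.5116 / (0.6·0.5116 + 0.7·0.4884) ≈ 0.4731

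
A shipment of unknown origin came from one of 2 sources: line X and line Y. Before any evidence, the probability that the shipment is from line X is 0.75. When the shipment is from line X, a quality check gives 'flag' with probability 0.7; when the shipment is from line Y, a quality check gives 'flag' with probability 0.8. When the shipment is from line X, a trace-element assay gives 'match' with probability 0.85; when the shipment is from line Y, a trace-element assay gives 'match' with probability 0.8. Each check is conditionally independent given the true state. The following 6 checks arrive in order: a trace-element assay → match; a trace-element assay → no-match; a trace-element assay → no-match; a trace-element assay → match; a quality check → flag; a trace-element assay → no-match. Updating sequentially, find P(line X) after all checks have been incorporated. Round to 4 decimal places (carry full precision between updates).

0.5556

After a trace-element assay='match': P(line X) = 0.85·0.7500 / (0.85·0.7500 + 0.8·0.2500) ≈ 0.7612
After a trace-element assay='no-match': P(line X) = 0.15·0.7612 / (0.15·0.7612 + 0.2·0.2388) ≈ 0.7051
After a trace-element assay='no-match': P(line X) = 0.15·0.7051 / (0.15·0.7051 + 0.2·0.2949) ≈ 0.6420
After a trace-element assay='match': P(line X) = 0.85·0.6420 / (0.85·0.6420 + 0.8·0.3580) ≈ 0.6558
After a quality check='flag': P(line X) = 0.7·0.6558 / (0.7·0.6558 + 0.8·0.3442) ≈ 0.6250
After a trace-element assay='no-match': P(line X) = 0.15·0.6250 / (0.15·0.6250 + 0.2·0.3750) ≈ 0.5556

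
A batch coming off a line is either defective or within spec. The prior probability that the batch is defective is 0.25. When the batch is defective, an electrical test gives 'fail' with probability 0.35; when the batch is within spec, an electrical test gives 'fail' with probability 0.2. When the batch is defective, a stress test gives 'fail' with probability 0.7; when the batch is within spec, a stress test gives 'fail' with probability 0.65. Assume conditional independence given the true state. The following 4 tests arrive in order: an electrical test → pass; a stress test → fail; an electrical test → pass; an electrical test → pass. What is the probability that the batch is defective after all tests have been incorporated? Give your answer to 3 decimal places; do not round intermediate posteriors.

After an electrical test='pass': P(defective) = 0.65·0.2500 / (0.65·0.2500 + 0.8·0.7500) ≈ 0.2131
After a stress test='fail': P(defective) = 0.7·0.2131 / (0.7·0.2131 + 0.65·0.7869) ≈ 0.2258
After an electrical test='pass': P(defective) = 0.65·0.2258 / (0.65·0.2258 + 0.8·0.7742) ≈ 0.1916
After an electrical test='pass': P(defective) = 0.65·0.1916 / (0.65·0.1916 + 0.8·0.8084) ≈ 0.1615

0.161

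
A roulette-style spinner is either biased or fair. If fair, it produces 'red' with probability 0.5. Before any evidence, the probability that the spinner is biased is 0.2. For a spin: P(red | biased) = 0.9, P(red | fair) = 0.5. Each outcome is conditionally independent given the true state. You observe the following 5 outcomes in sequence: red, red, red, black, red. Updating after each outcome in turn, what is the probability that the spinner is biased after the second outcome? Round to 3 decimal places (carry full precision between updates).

0.448

Apply Bayes' rule sequentially, carrying P(biased) forward.
After 'red': P(biased) = 0.9·0.2000 / (0.9·0.2000 + 0.5·0.8000) ≈ 0.3103
After 'red': P(biased) = 0.9·0.3103 / (0.9·0.3103 + 0.5·0.6897) ≈ 0.4475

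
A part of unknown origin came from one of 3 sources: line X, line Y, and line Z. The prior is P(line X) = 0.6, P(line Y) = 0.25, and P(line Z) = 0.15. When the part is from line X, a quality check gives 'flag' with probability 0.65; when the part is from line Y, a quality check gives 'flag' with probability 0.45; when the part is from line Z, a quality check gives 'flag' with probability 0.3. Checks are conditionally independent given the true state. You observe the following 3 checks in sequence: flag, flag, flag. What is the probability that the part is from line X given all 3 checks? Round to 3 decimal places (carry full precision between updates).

After 'flag': normaliser = 0.65·0.6000 + 0.45·0.2500 + 0.3·0.1500; P(line X) ≈ 0.7123, P(line Y) ≈ 0.2055, P(line Z) ≈ 0.0822
After 'flag': normaliser = 0.65·0.7123 + 0.45·0.2055 + 0.3·0.0822; P(line X) ≈ 0.7981, P(line Y) ≈ 0.1594, P(line Z) ≈ 0.0425
After 'flag': normaliser = 0.65·0.7981 + 0.45·0.1594 + 0.3·0.0425; P(line X) ≈ 0.8600, P(line Y) ≈ 0.1189, P(line Z) ≈ 0.0211

0.860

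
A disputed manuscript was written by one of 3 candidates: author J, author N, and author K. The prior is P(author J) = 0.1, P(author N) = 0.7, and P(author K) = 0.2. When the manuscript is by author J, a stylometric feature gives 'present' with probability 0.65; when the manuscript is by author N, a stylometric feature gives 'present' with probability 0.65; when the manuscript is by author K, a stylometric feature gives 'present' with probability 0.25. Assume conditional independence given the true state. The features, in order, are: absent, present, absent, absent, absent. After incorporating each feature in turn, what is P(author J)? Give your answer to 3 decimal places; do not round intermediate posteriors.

Apply Bayes' rule sequentially, carrying P(author J) forward.
After 'absent': normaliser = 0.35·0.1000 + 0.35·0.7000 + 0.75·0.2000; P(author J) ≈ 0.0814, P(author N) ≈ 0.5698, P(author K) ≈ 0.3488
After 'present': normaliser = 0.65·0.0814 + 0.65·0.5698 + 0.25·0.3488; P(author J) ≈ 0.1036, P(author N) ≈ 0.7255, P(author K) ≈ 0.1708
After 'absent': normaliser = 0.35·0.1036 + 0.35·0.7255 + 0.75·0.1708; P(author J) ≈ 0.0867, P(author N) ≈ 0.6070, P(author K) ≈ 0.3063
After 'absent': normaliser = 0.35·0.0867 + 0.35·0.6070 + 0.75·0.3063; P(author J) ≈ 0.0642, P(author N) ≈ 0.4496, P(author K) ≈ 0.4862
After 'absent': normaliser = 0.35·0.0642 + 0.35·0.4496 + 0.75·0.4862; P(author J) ≈ 0.0413, P(author N) ≈ 0.2890, P(author K) ≈ 0.6697

0.041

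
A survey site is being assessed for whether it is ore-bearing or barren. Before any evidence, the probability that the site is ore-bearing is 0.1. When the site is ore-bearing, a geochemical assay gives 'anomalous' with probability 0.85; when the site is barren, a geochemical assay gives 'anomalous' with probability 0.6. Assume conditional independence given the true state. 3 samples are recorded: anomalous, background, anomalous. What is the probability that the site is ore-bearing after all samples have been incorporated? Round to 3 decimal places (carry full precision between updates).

After 'anomalous': P(ore) = 0.85·0.1000 / (0.85·0.1000 + 0.6·0.9000) ≈ 0.1360
After 'background': P(ore) = 0.15·0.1360 / (0.15·0.1360 + 0.4·0.8640) ≈ 0.0557
After 'anomalous': P(ore) = 0.85·0.0557 / (0.85·0.0557 + 0.6·0.9443) ≈ 0.0772

0.077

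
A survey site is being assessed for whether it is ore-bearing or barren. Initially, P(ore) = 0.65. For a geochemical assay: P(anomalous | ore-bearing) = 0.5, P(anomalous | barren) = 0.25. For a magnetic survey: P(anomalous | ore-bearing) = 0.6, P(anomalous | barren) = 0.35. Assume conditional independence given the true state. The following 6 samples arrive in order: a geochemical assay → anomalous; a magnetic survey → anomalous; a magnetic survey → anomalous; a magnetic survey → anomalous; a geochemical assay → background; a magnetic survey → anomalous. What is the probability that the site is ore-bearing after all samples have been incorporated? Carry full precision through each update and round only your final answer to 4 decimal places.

After a geochemical assay='anomalous': P(ore) = 0.5·0.6500 / (0.5·0.6500 + 0.25·0.3500) ≈ 0.7879
After a magnetic survey='anomalous': P(ore) = 0.6·0.7879 / (0.6·0.7879 + 0.35·0.2121) ≈ 0.8643
After a magnetic survey='anomalous': P(ore) = 0.6·0.8643 / (0.6·0.8643 + 0.35·0.1357) ≈ 0.9161
After a magnetic survey='anomalous': P(ore) = 0.6·0.9161 / (0.6·0.9161 + 0.35·0.0839) ≈ 0.9493
After a geochemical assay='background': P(ore) = 0.5·0.9493 / (0.5·0.9493 + 0.75·0.0507) ≈ 0.9258
After a magnetic survey='anomalous': P(ore) = 0.6·0.9258 / (0.6·0.9258 + 0.35·0.0742) ≈ 0.9553

0.9553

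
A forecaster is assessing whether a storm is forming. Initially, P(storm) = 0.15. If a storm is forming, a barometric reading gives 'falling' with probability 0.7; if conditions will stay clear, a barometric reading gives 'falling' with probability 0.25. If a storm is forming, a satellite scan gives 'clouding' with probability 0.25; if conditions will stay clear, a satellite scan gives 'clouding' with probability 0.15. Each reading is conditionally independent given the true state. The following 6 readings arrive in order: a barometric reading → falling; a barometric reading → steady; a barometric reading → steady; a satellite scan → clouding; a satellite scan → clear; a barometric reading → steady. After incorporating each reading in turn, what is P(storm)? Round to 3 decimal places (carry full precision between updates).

After a barometric reading='falling': P(storm) = 0.7·0.1500 / (0.7·0.1500 + 0.25·0.8500) ≈ 0.3307
After a barometric reading='steady': P(storm) = 0.3·0.3307 / (0.3·0.3307 + 0.75·0.6693) ≈ 0.1650
After a barometric reading='steady': P(storm) = 0.3·0.1650 / (0.3·0.1650 + 0.75·0.8350) ≈ 0.0733
After a satellite scan='clouding': P(storm) = 0.25·0.0733 / (0.25·0.0733 + 0.15·0.9267) ≈ 0.1164
After a satellite scan='clear': P(storm) = 0.75·0.1164 / (0.75·0.1164 + 0.85·0.8836) ≈ 0.1042
After a barometric reading='steady': P(storm) = 0.3·0.1042 / (0.3·0.1042 + 0.75·0.8958) ≈ 0.0444

0.044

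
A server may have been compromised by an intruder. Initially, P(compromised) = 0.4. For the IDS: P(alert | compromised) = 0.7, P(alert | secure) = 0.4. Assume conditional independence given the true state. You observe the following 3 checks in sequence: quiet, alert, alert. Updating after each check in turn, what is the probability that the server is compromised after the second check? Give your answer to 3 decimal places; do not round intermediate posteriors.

After 'quiet': P(compromised) = 0.3·0.4000 / (0.3·0.4000 + 0.6·0.6000) ≈ 0.2500
After 'alert': P(compromised) = 0.7·0.2500 / (0.7·0.2500 + 0.4·0.7500) ≈ 0.3684

0.368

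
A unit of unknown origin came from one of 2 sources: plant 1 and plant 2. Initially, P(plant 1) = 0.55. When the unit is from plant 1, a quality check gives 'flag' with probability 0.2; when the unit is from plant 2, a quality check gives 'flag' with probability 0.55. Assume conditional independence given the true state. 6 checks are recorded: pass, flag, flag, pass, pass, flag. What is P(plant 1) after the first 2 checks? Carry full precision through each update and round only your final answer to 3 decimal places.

After 'pass': P(plant 1) = 0.8·0.5500 / (0.8·0.5500 + 0.45·0.4500) ≈ 0.6848
After 'flag': P(plant 1) = 0.2·0.6848 / (0.2·0.6848 + 0.55·0.3152) ≈ 0.4414

0.441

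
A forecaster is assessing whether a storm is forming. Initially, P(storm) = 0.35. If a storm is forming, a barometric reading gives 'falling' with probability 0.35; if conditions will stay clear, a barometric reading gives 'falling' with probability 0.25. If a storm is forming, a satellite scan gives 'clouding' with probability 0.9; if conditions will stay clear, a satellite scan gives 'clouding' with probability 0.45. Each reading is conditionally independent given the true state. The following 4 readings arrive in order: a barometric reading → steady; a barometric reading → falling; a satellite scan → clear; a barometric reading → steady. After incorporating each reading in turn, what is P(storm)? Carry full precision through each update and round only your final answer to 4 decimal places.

0.0933

After a barometric reading='steady': P(storm) = 0.65·0.3500 / (0.65·0.3500 + 0.75·0.6500) ≈ 0.3182
After a barometric reading='falling': P(storm) = 0.35·0.3182 / (0.35·0.3182 + 0.25·0.6818) ≈ 0.3952
After a satellite scan='clear': P(storm) = 0.1·0.3952 / (0.1·0.3952 + 0.55·0.6048) ≈ 0.1062
After a barometric reading='steady': P(storm) = 0.65·0.1062 / (0.65·0.1062 + 0.75·0.8938) ≈ 0.0933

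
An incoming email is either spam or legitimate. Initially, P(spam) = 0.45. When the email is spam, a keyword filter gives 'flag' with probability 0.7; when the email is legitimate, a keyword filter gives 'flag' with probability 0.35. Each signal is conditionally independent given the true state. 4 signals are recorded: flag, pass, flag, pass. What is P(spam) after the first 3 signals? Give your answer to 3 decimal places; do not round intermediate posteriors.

0.602

After 'flag': P(spam) = 0.7·0.4500 / (0.7·0.4500 + 0.35·0.5500) ≈ 0.6207
After 'pass': P(spam) = 0.3·0.6207 / (0.3·0.6207 + 0.65·0.3793) ≈ 0.4303
After 'flag': P(spam) = 0.7·0.4303 / (0.7·0.4303 + 0.35·0.5697) ≈ 0.6017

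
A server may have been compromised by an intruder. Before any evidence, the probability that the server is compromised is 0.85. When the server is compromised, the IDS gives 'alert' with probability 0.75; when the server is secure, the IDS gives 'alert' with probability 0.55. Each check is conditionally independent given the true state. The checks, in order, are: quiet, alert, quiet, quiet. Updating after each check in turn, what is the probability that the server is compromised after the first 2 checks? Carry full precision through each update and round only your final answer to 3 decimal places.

After 'quiet': P(compromised) = 0.25·0.8500 / (0.25·0.8500 + 0.45·0.1500) ≈ 0.7589
After 'alert': P(compromised) = 0.75·0.7589 / (0.75·0.7589 + 0.55·0.2411) ≈ 0.8111

0.811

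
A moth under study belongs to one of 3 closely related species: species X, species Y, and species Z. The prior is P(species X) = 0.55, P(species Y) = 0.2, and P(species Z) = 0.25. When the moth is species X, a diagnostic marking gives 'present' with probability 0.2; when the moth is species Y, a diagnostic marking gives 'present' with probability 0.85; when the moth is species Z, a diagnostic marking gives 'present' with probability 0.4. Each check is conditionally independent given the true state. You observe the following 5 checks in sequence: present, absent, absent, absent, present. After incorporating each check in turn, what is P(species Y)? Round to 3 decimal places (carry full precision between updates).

0.024

After 'present': normaliser = 0.2·0.5500 + 0.85·0.2000 + 0.4·0.2500; P(species X) ≈ 0.2895, P(species Y) ≈ 0.4474, P(species Z) ≈ 0.2632
After 'absent': normaliser = 0.8·0.2895 + 0.15·0.4474 + 0.6·0.2632; P(species X) ≈ 0.5072, P(species Y) ≈ 0.1470, P(species Z) ≈ 0.3458
After 'absent': normaliser = 0.8·0.5072 + 0.15·0.1470 + 0.6·0.3458; P(species X) ≈ 0.6387, P(species Y) ≈ 0.0347, P(species Z) ≈ 0.3266
After 'absent': normaliser = 0.8·0.6387 + 0.15·0.0347 + 0.6·0.3266; P(species X) ≈ 0.7175, P(species Y) ≈ 0.0073, P(species Z) ≈ 0.2752
After 'present': normaliser = 0.2·0.7175 + 0.85·0.0073 + 0.4·0.2752; P(species X) ≈ 0.5524, P(species Y) ≈ 0.0239, P(species Z) ≈ 0.4237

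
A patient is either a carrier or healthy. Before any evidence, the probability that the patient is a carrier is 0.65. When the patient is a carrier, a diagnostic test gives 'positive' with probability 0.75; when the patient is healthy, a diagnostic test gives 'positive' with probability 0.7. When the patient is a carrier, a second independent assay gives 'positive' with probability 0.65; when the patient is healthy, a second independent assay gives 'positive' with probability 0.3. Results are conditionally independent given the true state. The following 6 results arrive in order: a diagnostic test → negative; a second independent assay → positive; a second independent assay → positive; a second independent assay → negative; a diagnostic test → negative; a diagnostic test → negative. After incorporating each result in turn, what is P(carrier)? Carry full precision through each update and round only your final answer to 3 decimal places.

After a diagnostic test='negative': P(carrier) = 0.25·0.6500 / (0.25·0.6500 + 0.3·0.3500) ≈ 0.6075
After a second independent assay='positive': P(carrier) = 0.65·0.6075 / (0.65·0.6075 + 0.3·0.3925) ≈ 0.7703
After a second independent assay='positive': P(carrier) = 0.65·0.7703 / (0.65·0.7703 + 0.3·0.2297) ≈ 0.8790
After a second independent assay='negative': P(carrier) = 0.35·0.8790 / (0.35·0.8790 + 0.7·0.1210) ≈ 0.7841
After a diagnostic test='negative': P(carrier) = 0.25·0.7841 / (0.25·0.7841 + 0.3·0.2159) ≈ 0.7517
After a diagnostic test='negative': P(carrier) = 0.25·0.7517 / (0.25·0.7517 + 0.3·0.2483) ≈ 0.7161

0.716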